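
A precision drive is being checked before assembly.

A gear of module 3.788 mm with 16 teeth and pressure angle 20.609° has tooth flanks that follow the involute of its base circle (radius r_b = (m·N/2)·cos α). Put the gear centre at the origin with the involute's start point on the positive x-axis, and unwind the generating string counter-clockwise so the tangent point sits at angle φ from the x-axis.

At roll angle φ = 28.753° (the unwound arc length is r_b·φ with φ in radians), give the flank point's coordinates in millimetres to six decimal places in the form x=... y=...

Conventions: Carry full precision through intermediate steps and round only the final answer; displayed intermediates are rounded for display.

recognized (one wheel, involute flank): single-mesh tooth geometry, m = 3.788, N = 16
pitch radius r_p = m·N/2 = 3.788·16/2 = 30.304000
base radius r_b = r_p·cos α = 30.304000·cos 20.609° = 28.364673
roll angle φ = 28.753° = 0.50183452 rad
x = r_b·(cos φ + φ·sin φ) = 31.714580
y = r_b·(sin φ − φ·cos φ) = 1.165095

x=31.714580 y=1.165095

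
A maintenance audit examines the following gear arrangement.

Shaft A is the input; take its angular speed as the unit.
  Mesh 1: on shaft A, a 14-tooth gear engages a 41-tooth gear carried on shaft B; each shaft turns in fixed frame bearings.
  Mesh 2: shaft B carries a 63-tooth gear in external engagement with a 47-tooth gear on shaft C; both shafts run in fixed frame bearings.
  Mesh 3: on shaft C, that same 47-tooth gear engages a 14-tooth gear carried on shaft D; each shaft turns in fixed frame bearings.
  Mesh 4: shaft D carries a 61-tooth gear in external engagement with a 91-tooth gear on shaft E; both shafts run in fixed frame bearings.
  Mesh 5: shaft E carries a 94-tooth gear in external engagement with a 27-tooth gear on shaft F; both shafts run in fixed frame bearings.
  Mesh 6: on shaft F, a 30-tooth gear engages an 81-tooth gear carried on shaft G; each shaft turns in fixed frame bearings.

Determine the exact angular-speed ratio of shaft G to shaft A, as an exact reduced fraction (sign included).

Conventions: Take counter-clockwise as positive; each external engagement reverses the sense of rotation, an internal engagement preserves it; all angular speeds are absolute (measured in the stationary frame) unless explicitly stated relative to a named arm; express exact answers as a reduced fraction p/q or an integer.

class = fixed-axis compound train [6 meshes; 6 ratios multiply, 6 sense flips]
mesh 1 [14T→41T]: running ratio 14/41, sense −
mesh 2 [63T→47T]: running ratio 882/1927, sense +
mesh 3 [47T→14T]: running ratio 63/41, sense −
mesh 4 [61T→91T]: running ratio 549/533, sense +
mesh 5 [94T→27T]: running ratio 5734/1599, sense −
mesh 6 [30T→81T]: running ratio 57340/43173, sense +
ω_out/ω_in = 57340/43173

57340/43173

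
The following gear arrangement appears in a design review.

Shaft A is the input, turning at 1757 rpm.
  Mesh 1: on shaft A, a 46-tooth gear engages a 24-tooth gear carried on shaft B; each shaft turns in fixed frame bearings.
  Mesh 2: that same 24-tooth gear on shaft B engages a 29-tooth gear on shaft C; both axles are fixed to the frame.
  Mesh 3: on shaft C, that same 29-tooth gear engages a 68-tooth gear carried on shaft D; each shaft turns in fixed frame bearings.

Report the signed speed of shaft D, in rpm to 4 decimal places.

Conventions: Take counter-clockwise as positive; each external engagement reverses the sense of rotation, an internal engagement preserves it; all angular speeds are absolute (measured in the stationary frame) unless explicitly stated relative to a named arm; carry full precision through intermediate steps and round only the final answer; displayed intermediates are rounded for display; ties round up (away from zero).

3-mesh fixed-axis compound train (all bearings frame-fixed)
mesh 1 [46T→24T]: ω = 1757.0000×46/24 = 3367.5833 rpm, sense flips to −
mesh 2 [24T→29T]: ω = 3367.5833×24/29 = 2786.9655 rpm, sense flips to +
mesh 3 [29T→68T]: ω = 2786.9655×29/68 = 1188.5588 rpm, sense flips to −
signed output speed = -1188.5588 rpm

-1188.5588 rpm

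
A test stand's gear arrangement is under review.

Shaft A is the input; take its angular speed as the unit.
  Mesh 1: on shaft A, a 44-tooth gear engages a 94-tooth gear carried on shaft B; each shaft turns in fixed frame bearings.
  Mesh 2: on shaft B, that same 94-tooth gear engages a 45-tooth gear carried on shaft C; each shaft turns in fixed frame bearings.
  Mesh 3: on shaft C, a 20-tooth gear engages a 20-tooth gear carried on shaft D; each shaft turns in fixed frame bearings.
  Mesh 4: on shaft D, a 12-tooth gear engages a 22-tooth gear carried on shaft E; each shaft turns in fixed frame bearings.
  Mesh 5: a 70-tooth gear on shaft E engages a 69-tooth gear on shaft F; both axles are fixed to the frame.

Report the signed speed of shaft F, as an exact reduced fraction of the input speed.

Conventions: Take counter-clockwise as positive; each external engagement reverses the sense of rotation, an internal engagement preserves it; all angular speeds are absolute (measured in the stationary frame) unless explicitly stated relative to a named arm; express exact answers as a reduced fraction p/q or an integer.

-112/207

5-mesh fixed-axis compound train (all bearings frame-fixed)
mesh 1 [44T→94T]: |ω|/ω_in = 1×44/94 = 22/47, sense flips to −
mesh 2 [94T→45T]: |ω|/ω_in = (22/47)×94/45 = 44/45, sense flips to +
mesh 3 [20T→20T]: |ω|/ω_in = (44/45)×20/20 = 44/45, sense flips to −
mesh 4 [12T→22T]: |ω|/ω_in = (44/45)×12/22 = 8/15, sense flips to +
mesh 5 [70T→69T]: |ω|/ω_in = (8/15)×70/69 = 112/207, sense flips to −
signed output speed (× input speed) = -112/207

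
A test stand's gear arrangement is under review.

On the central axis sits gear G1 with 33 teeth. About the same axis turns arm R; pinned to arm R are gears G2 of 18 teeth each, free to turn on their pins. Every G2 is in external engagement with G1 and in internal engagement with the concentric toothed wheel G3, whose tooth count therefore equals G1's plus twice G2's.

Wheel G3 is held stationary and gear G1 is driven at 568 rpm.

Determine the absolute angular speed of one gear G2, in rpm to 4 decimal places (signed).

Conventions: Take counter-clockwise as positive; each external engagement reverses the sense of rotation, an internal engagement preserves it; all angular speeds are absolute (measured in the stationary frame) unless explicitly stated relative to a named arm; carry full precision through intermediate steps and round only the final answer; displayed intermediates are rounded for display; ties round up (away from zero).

-520.6667 rpm

class = planetary set [G3 = 33+2·18 = 69; Willis about the carrier]
normalise by the input: solve with ω_sun = 1, then scale by 568 rpm
ring teeth: 33 + 2·18 = 69
33(ω_sun−ω_arm) = −69(ω_ring−ω_arm),  ω_ring = 0, ω_sun = 1
33(1−ω_arm) = −69(0−ω_arm)  ⇒  102·ω_arm = 33  ⇒  ω_arm = 11/34
sun–planet mesh: 33·(1−11/34) = −18·(ω_p−ω_arm)  ⇒  ω_p−ω_arm = -253/204
ω_p = 11/34 − 253/204 = -11/12
scale: ω_p = -11/12 × 568 rpm = -520.6667 rpm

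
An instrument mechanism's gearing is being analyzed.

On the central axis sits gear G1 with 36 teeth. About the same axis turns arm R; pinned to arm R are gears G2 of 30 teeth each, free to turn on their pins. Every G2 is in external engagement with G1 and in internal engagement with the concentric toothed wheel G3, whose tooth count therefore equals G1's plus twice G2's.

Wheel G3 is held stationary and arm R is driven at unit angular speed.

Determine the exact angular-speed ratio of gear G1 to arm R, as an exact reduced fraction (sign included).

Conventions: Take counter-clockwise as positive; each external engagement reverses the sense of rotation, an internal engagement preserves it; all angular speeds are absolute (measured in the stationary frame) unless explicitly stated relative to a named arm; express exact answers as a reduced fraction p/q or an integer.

class = planetary set [G3 = 36+2·30 = 96; Willis about the carrier]
ring teeth: 36 + 2·30 = 96
36(ω_sun−ω_arm) = −96(ω_ring−ω_arm),  ω_ring = 0, ω_arm = 1
ω_sun = 1 − (96/36)(0−1) = 11/3
ω_out/ω_in = 11/3

11/3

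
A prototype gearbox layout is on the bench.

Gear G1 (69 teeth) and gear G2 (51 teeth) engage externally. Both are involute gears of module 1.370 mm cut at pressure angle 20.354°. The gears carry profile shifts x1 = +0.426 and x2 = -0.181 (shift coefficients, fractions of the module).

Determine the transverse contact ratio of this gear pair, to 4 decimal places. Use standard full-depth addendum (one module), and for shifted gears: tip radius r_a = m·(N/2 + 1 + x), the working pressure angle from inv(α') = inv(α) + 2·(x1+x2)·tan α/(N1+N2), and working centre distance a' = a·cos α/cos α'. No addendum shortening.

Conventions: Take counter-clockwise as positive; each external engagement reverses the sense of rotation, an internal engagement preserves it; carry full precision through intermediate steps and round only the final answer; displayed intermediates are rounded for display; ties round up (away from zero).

1.7264

topology: single-mesh involute geometry — m = 1.370, 69T/51T pair
base radii: r_b1 = 44.313846, r_b2 = 32.753712
tip radii: r_a1 = 49.218620, r_a2 = 36.057030
inv(α') = inv(20.354°) + 2·(+0.426-0.181)·tan α/(69+51) = 0.01725358  ⇒  α' = 20.96443°
a' = a·cos α / cos α' = 82.2000·cos 20.354°/cos 20.96443° = 82.530877
action lengths: √(r_a1²−r_b1²) = 21.418581, √(r_a2²−r_b2²) = 15.076596
base pitch p_b = π·m·cos α = 4.035248
CR = (21.418581 + 15.076596 − 82.530877·sin 20.96443°)/4.035248 = 1.726436
contact ratio ≈ 1.7264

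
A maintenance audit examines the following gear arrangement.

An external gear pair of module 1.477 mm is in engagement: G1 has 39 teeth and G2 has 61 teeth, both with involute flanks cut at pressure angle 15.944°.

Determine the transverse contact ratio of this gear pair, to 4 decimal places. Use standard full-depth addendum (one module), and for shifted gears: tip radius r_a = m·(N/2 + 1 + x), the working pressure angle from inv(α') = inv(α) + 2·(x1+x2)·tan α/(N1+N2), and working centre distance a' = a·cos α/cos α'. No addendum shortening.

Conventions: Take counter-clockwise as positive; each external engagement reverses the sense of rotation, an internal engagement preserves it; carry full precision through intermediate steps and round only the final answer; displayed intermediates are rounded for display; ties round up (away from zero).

single-mesh involute tooth geometry (39T engaging 61T at module 1.477)
base radii: r_b1 = 27.693525, r_b2 = 43.315513
tip radii: r_a1 = 30.278500, r_a2 = 46.525500
no profile shift: α' = α, a' = a
action lengths: √(r_a1²−r_b1²) = 12.241579, √(r_a2²−r_b2²) = 16.982005
base pitch p_b = π·m·cos α = 4.461629
CR = (12.241579 + 16.982005 − 73.850000·sin 15.94400°)/4.461629 = 2.003115
contact ratio ≈ 2.0031

2.0031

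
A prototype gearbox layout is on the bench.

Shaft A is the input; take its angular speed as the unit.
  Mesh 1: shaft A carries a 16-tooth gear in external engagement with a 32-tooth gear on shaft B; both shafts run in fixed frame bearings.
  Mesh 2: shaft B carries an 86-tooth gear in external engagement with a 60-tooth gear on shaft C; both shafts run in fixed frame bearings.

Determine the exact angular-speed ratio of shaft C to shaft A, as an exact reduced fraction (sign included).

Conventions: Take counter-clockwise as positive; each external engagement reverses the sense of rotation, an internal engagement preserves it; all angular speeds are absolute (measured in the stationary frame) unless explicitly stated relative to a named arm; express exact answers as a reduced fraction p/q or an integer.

class = fixed-axis compound train [2 meshes; 2 ratios multiply, 2 sense flips]
mesh 1 [16T→32T]: running ratio 1/2, sense −
mesh 2 [86T→60T]: running ratio 43/60, sense +
ω_out/ω_in = 43/60

43/60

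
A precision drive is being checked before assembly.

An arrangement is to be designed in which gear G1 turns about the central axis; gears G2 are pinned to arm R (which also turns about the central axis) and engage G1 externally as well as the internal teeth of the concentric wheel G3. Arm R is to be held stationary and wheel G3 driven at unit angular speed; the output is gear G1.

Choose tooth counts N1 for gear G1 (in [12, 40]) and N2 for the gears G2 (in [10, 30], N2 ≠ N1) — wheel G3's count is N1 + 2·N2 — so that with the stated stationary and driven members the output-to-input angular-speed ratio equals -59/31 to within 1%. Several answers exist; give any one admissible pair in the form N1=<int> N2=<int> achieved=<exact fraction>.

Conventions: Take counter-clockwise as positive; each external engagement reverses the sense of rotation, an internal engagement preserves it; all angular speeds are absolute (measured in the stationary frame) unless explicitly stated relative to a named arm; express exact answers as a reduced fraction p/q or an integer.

N1=31 N2=14 achieved=-59/31

class = planetary set [ratio -59/31 wanted; Willis about the carrier]
Willis with ω_arm = 0: ω_sun/ω_ring = −N3/N1; set equal to -59/31  ⇒  N3/N1 = −(-59/31) = 59/31
N3 = N1 + 2·N2  ⇒  N2/N1 = (N3/N1 − 1)/2 = (59/31 − 1)/2 = 14/31
smallest multiple with N1 ≥ 12 and N2 ≥ 10: k = 1  ⇒  N1 = 1·31 = 31, N2 = 1·14 = 14 (N1 ≤ 40, N2 ≤ 30, N2 ≠ N1 ✓), N3 = 31 + 2·14 = 59
check: −N3/N1 with N1 = 31, N3 = 59 gives -59/31; |achieved − target| = 0 ≤ 59/3100 ✓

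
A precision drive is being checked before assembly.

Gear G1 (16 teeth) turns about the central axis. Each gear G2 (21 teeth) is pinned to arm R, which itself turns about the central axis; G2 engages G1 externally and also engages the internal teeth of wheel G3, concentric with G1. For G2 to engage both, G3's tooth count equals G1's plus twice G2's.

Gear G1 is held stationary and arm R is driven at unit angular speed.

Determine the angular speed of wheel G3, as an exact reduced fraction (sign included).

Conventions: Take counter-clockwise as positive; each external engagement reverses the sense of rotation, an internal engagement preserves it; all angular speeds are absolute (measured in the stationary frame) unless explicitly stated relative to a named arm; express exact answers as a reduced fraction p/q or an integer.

37/29

planetary set (16T centre, 21T on arm, 58T internal) — Willis relation
ring teeth: 16 + 2·21 = 58
16(ω_sun−ω_arm) = −58(ω_ring−ω_arm),  ω_sun = 0, ω_arm = 1
ω_ring = 1 − (16/58)(0−1) = 37/29
exact speed ratio = 37/29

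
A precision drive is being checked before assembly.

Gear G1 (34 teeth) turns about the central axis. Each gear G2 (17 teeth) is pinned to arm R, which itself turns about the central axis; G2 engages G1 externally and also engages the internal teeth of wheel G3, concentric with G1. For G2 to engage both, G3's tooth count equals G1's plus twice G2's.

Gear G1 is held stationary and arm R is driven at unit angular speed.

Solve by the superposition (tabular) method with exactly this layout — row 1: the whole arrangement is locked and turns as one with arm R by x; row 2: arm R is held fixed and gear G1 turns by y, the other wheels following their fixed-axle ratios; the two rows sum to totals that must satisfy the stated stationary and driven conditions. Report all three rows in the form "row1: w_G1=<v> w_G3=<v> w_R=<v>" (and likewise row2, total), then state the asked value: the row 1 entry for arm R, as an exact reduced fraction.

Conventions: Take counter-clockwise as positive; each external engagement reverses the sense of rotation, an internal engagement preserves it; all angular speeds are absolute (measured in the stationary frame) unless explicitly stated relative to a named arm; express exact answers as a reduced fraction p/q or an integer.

class = planetary set [G3 = 34+2·17 = 68; Willis about the carrier]
row 1 (train locked, turned with arm): all members turn x
superposition row 2 [arm held]: sun y, ring −(34/68)·y, arm 0
boundary: total ω_sun = x + y = 0 and total ω_arm = x = 1  ⇒  y = -1, x = 1
row 2 ring = −(34/68)·(-1) = 1/2
totals (row 1 + row 2): sun 1 + (-1) = 0, ring 1 + 1/2 = 3/2, arm 1 + 0 = 1
asked cell (row1, arm) = 1

row1: w_G1=1 w_G3=1 w_R=1
row2: w_G1=-1 w_G3=1/2 w_R=0
total: w_G1=0 w_G3=3/2 w_R=1
asked value: 1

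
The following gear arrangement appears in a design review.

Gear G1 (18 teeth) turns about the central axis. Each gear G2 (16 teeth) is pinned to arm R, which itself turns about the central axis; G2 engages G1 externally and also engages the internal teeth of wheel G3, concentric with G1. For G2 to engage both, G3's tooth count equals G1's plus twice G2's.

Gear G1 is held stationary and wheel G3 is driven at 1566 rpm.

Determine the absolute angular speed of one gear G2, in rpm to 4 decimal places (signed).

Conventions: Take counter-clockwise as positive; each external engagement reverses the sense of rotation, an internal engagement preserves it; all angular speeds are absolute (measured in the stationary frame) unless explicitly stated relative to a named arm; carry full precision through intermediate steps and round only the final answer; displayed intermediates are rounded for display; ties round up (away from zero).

recognized (axles ride arm R): planetary set, 18/16/50 teeth
normalise by the input: solve with ω_ring = 1, then scale by 1566 rpm
ring teeth: 18 + 2·16 = 50
18(ω_sun−ω_arm) = −50(ω_ring−ω_arm),  ω_sun = 0, ω_ring = 1
18(0−ω_arm) = −50(1−ω_arm)  ⇒  68·ω_arm = 50  ⇒  ω_arm = 25/34
sun–planet mesh: 18·(0−25/34) = −16·(ω_p−ω_arm)  ⇒  ω_p−ω_arm = 225/272
ω_p = 25/34 + 225/272 = 25/16
scale: ω_p = 25/16 × 1566 rpm = +2446.8750 rpm

+2446.8750 rpm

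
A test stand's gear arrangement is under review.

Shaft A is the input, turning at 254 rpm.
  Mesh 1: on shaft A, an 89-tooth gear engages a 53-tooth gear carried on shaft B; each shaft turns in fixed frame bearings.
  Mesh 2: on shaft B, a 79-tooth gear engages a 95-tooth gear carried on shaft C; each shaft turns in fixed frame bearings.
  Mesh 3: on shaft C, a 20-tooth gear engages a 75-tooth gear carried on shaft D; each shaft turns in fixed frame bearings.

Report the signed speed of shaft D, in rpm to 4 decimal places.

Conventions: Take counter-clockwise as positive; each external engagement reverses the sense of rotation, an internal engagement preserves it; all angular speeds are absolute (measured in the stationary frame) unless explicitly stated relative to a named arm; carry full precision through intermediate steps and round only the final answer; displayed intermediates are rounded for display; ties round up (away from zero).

-94.5845 rpm

class = fixed-axis compound train [3 meshes; 3 ratios multiply, 3 sense flips]
mesh 1 [89T→53T]: ω = 254.0000×89/53 = 426.5283 rpm, sense flips to −
mesh 2 [79T→95T]: ω = 426.5283×79/95 = 354.6920 rpm, sense flips to +
mesh 3 [20T→75T]: ω = 354.6920×20/75 = 94.5845 rpm, sense flips to −
signed output speed = -94.5845 rpm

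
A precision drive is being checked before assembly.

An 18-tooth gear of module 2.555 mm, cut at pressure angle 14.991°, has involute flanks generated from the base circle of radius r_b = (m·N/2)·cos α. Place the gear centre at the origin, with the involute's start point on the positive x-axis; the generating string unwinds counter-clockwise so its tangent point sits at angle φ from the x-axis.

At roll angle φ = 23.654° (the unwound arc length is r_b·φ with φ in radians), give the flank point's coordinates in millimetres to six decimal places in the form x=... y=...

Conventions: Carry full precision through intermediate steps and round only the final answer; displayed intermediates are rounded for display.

x=24.025412 y=0.512153

recognized (one wheel, involute flank): single-mesh tooth geometry, m = 2.555, N = 18
pitch radius r_p = m·N/2 = 2.555·18/2 = 22.995000
base radius r_b = r_p·cos α = 22.995000·cos 14.991° = 22.212399
roll angle φ = 23.654° = 0.41284018 rad
x = r_b·(cos φ + φ·sin φ) = 24.025412
y = r_b·(sin φ − φ·cos φ) = 0.512153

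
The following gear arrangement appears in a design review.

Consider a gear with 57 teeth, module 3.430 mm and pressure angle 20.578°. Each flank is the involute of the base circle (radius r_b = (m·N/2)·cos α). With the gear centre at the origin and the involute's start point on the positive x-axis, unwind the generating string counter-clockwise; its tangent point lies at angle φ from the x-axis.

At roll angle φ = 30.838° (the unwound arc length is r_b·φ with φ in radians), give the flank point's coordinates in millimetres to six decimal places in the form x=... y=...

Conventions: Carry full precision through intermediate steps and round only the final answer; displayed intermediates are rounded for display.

class = single-mesh tooth geometry [base-circle involute, m = 3.430, 57T]
pitch radius r_p = m·N/2 = 3.430·57/2 = 97.755000
base radius r_b = r_p·cos α = 97.755000·cos 20.578° = 91.517700
roll angle φ = 30.838° = 0.53822463 rad
x = r_b·(cos φ + φ·sin φ) = 103.828729
y = r_b·(sin φ − φ·cos φ) = 4.619991

x=103.828729 y=4.619991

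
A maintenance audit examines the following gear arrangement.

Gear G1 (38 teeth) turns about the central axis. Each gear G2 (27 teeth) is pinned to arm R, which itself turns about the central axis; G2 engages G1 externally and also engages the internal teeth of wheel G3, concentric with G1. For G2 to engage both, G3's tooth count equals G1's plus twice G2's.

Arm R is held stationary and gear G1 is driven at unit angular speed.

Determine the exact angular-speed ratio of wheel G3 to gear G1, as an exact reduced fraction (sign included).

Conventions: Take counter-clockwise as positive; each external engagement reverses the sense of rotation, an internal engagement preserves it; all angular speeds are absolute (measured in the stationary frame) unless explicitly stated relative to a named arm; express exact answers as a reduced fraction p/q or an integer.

-19/46

topology: planetary set — G1 38T / G2 27T / G3 92T, arm = carrier (Willis)
ring teeth: 38 + 2·27 = 92
38(ω_sun−ω_arm) = −92(ω_ring−ω_arm),  ω_arm = 0, ω_sun = 1
ω_ring = 0 − (38/92)(1−0) = -19/46
ω_out/ω_in = -19/46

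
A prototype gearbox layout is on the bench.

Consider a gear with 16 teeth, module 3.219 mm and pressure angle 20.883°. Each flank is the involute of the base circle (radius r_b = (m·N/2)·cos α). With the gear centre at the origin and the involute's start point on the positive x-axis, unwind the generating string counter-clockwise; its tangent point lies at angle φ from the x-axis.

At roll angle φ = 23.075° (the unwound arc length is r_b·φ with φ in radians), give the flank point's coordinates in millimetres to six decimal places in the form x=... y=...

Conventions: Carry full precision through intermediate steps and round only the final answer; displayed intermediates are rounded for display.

recognized (one wheel, involute flank): single-mesh tooth geometry, m = 3.219, N = 16
pitch radius r_p = m·N/2 = 3.219·16/2 = 25.752000
base radius r_b = r_p·cos α = 25.752000·cos 20.883° = 24.060358
roll angle φ = 23.075° = 0.40273472 rad
x = r_b·(cos φ + φ·sin φ) = 25.933186
y = r_b·(sin φ − φ·cos φ) = 0.515439

x=25.933186 y=0.515439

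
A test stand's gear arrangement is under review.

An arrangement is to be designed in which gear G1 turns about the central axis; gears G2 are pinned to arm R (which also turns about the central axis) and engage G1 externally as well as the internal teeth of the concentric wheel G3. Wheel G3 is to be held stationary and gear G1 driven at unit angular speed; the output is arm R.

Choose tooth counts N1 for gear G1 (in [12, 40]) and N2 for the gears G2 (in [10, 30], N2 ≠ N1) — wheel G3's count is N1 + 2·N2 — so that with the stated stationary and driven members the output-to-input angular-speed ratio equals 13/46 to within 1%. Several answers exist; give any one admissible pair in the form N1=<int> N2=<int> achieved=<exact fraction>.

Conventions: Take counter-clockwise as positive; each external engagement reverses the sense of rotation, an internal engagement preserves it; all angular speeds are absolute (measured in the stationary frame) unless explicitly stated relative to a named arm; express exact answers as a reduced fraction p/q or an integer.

N1=13 N2=10 achieved=13/46

topology: planetary set — design target 13/46, arm = carrier (Willis)
Willis with ω_ring = 0: ω_arm/ω_sun = N1/(N1+N3); set equal to 13/46  ⇒  N3/N1 = 1/(13/46) − 1 = 33/13
N3 = N1 + 2·N2  ⇒  N2/N1 = (N3/N1 − 1)/2 = (33/13 − 1)/2 = 10/13
smallest multiple with N1 ≥ 12 and N2 ≥ 10: k = 1  ⇒  N1 = 1·13 = 13, N2 = 1·10 = 10 (N1 ≤ 40, N2 ≤ 30, N2 ≠ N1 ✓), N3 = 13 + 2·10 = 33
check: N1/(N1+N3) with N1 = 13, N3 = 33 gives 13/46; |achieved − target| = 0 ≤ 13/4600 ✓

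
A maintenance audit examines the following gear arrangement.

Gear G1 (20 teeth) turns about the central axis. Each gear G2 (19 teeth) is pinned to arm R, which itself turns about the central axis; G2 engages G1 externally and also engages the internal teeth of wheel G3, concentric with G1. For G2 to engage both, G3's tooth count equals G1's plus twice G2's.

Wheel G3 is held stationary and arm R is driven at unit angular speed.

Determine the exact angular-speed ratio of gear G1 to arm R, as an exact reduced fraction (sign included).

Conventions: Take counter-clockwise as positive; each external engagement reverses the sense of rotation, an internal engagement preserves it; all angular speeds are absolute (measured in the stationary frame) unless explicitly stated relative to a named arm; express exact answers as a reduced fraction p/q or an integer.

recognized (axles ride arm R): planetary set, 20/19/58 teeth
ring teeth: 20 + 2·19 = 58
20(ω_sun−ω_arm) = −58(ω_ring−ω_arm),  ω_ring = 0, ω_arm = 1
ω_sun = 1 − (58/20)(0−1) = 39/10
ω_out/ω_in = 39/10

39/10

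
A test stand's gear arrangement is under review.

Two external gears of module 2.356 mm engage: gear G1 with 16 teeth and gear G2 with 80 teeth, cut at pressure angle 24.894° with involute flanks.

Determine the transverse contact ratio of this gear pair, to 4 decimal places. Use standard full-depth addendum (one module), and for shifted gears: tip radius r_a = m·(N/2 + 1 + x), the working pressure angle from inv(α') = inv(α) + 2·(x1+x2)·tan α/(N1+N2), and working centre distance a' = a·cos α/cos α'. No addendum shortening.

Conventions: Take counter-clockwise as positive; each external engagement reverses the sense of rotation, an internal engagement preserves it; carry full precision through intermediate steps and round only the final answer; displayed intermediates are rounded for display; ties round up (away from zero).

1.4775

class = single-mesh tooth geometry [involute pair 16T × 80T, m = 2.356]
base radii: r_b1 = 17.096797, r_b2 = 85.483983
tip radii: r_a1 = 21.204000, r_a2 = 96.596000
no profile shift: α' = α, a' = a
action lengths: √(r_a1²−r_b1²) = 12.542295, √(r_a2²−r_b2²) = 44.980840
base pitch p_b = π·m·cos α = 6.713896
CR = (12.542295 + 44.980840 − 113.088000·sin 24.89400°)/6.713896 = 1.477500
contact ratio ≈ 1.4775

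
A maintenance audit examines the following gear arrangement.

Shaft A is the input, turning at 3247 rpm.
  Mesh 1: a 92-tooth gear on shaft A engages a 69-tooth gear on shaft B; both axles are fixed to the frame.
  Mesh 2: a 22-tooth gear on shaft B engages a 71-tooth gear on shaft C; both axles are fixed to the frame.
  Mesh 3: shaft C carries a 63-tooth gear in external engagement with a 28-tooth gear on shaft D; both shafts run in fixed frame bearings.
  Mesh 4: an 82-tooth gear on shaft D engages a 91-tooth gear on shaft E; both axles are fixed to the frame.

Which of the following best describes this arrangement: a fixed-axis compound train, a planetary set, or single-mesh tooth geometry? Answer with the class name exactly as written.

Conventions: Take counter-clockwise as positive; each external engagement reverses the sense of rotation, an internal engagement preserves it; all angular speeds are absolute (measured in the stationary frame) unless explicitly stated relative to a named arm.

recognized (5 fixed axles, 4 meshes): fixed-axis compound train
classification: fixed-axis compound train

fixed-axis compound train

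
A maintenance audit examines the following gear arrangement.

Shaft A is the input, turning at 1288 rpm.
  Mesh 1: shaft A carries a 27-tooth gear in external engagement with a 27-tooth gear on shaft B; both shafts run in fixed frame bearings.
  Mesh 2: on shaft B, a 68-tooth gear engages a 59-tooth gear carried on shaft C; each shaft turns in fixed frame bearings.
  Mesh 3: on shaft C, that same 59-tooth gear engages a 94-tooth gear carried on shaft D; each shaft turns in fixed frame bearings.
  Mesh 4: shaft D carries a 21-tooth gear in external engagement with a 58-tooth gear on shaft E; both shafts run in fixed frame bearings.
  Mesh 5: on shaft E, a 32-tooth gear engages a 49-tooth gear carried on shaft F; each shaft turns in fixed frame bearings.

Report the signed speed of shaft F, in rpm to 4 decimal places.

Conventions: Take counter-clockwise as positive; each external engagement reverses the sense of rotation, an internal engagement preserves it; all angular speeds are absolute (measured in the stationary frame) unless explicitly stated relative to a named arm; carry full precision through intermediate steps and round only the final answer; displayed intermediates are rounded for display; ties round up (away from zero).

-220.3140 rpm

recognized (6 fixed axles, 5 meshes): fixed-axis compound train
mesh 1 [27T→27T]: ω = 1288.0000×27/27 = 1288.0000 rpm, sense flips to −
mesh 2 [68T→59T]: ω = 1288.0000×68/59 = 1484.4746 rpm, sense flips to +
mesh 3 [59T→94T]: ω = 1484.4746×59/94 = 931.7447 rpm, sense flips to −
mesh 4 [21T→58T]: ω = 931.7447×21/58 = 337.3558 rpm, sense flips to +
mesh 5 [32T→49T]: ω = 337.3558×32/49 = 220.3140 rpm, sense flips to −
signed output speed = -220.3140 rpm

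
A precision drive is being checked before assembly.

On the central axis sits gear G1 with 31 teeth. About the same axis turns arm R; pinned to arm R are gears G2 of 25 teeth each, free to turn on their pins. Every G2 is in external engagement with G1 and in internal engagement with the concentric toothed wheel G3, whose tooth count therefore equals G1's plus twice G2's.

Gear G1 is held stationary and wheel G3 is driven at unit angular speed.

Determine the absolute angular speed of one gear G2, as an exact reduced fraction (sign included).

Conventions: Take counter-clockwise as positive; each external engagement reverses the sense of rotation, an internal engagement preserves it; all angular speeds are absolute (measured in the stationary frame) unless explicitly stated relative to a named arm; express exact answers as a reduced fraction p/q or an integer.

81/50

recognized (axles ride arm R): planetary set, 31/25/81 teeth
ring teeth: 31 + 2·25 = 81
31(ω_sun−ω_arm) = −81(ω_ring−ω_arm),  ω_sun = 0, ω_ring = 1
31(0−ω_arm) = −81(1−ω_arm)  ⇒  112·ω_arm = 81  ⇒  ω_arm = 81/112
sun–planet mesh: 31·(0−81/112) = −25·(ω_p−ω_arm)  ⇒  ω_p−ω_arm = 2511/2800
ω_p = 81/112 + 2511/2800 = 81/50
exact speed ratio = 81/50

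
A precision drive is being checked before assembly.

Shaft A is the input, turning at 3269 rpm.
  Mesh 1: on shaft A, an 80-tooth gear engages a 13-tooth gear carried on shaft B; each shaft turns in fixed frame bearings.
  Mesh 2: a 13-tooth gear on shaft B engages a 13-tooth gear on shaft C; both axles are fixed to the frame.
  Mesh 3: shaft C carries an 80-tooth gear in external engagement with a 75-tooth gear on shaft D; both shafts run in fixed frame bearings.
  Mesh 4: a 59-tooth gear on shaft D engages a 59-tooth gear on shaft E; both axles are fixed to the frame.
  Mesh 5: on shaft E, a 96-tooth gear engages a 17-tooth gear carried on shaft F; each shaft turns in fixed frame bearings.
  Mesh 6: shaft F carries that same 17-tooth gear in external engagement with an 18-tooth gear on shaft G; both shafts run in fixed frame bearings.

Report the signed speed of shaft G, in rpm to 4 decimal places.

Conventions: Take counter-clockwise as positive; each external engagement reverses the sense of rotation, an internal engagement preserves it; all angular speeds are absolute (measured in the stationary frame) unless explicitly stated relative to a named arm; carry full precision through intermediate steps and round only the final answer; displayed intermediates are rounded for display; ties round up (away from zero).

recognized (7 fixed axles, 6 meshes): fixed-axis compound train
mesh 1 [80T→13T]: ω = 3269.0000×80/13 = 20116.9231 rpm, sense flips to −
mesh 2 [13T→13T]: ω = 20116.9231×13/13 = 20116.9231 rpm, sense flips to +
mesh 3 [80T→75T]: ω = 20116.9231×80/75 = 21458.0513 rpm, sense flips to −
mesh 4 [59T→59T]: ω = 21458.0513×59/59 = 21458.0513 rpm, sense flips to +
mesh 5 [96T→17T]: ω = 21458.0513×96/17 = 121174.8778 rpm, sense flips to −
mesh 6 [17T→18T]: ω = 121174.8778×17/18 = 114442.9402 rpm, sense flips to +
signed output speed = +114442.9402 rpm

+114442.9402 rpm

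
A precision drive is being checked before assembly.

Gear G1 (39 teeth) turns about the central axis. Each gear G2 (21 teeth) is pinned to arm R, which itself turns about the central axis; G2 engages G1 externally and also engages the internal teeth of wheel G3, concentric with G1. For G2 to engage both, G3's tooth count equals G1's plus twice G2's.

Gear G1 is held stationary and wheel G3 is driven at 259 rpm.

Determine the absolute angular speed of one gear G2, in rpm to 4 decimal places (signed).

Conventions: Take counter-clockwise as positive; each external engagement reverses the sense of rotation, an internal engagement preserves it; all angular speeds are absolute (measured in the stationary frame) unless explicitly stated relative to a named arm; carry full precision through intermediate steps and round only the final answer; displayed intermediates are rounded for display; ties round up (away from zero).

topology: planetary set — G1 39T / G2 21T / G3 81T, arm = carrier (Willis)
normalise by the input: solve with ω_ring = 1, then scale by 259 rpm
ring teeth: 39 + 2·21 = 81
39(ω_sun−ω_arm) = −81(ω_ring−ω_arm),  ω_sun = 0, ω_ring = 1
39(0−ω_arm) = −81(1−ω_arm)  ⇒  120·ω_arm = 81  ⇒  ω_arm = 27/40
sun–planet mesh: 39·(0−27/40) = −21·(ω_p−ω_arm)  ⇒  ω_p−ω_arm = 351/280
ω_p = 27/40 + 351/280 = 27/14
scale: ω_p = 27/14 × 259 rpm = +499.5000 rpm

+499.5000 rpm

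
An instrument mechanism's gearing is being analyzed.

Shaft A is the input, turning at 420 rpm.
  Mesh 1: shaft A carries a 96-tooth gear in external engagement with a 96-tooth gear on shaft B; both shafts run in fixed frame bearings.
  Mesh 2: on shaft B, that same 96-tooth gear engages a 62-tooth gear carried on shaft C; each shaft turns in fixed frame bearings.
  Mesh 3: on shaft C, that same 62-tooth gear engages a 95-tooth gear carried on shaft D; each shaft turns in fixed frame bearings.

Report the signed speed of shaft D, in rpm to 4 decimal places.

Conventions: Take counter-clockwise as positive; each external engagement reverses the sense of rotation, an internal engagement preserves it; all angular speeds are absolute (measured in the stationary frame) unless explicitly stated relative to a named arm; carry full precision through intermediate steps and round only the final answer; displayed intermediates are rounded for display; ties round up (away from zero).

-424.4211 rpm

class = fixed-axis compound train [3 meshes; 3 ratios multiply, 3 sense flips]
mesh 1 [96T→96T]: ω = 420.0000×96/96 = 420.0000 rpm, sense flips to −
mesh 2 [96T→62T]: ω = 420.0000×96/62 = 650.3226 rpm, sense flips to +
mesh 3 [62T→95T]: ω = 650.3226×62/95 = 424.4211 rpm, sense flips to −
signed output speed = -424.4211 rpm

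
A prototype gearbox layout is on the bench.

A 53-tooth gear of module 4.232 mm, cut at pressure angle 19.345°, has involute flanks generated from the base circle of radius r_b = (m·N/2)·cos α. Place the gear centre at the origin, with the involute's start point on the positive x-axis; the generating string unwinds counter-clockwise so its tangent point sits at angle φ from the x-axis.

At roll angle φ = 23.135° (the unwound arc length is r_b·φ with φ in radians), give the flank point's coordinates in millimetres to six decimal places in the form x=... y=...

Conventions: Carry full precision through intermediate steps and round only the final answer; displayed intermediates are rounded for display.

x=114.093947 y=2.284412

single-mesh involute tooth geometry (53T wheel at module 4.232)
pitch radius r_p = m·N/2 = 4.232·53/2 = 112.148000
base radius r_b = r_p·cos α = 112.148000·cos 19.345° = 105.816244
roll angle φ = 23.135° = 0.40378192 rad
x = r_b·(cos φ + φ·sin φ) = 114.093947
y = r_b·(sin φ − φ·cos φ) = 2.284412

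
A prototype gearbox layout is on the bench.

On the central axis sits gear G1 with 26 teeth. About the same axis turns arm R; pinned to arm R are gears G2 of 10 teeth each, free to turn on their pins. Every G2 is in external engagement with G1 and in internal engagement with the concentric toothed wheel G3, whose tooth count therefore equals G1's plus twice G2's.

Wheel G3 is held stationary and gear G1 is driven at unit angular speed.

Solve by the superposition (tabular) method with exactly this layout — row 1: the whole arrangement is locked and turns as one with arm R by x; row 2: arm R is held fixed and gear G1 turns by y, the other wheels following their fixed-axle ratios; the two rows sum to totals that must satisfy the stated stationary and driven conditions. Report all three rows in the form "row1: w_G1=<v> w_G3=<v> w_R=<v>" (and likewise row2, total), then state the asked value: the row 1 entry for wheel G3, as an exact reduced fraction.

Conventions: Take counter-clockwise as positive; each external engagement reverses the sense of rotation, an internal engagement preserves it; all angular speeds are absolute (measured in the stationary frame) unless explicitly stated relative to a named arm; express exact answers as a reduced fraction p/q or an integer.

class = planetary set [G3 = 26+2·10 = 46; Willis about the carrier]
superposition row 1 [locked train]: every member turns x
superposition row 2 [arm held]: sun y, ring −(26/46)·y, arm 0
boundary: total ω_ring = x − (26/46)·y = 0 and total ω_sun = x + y = 1  ⇒  y = 23/36, x = 13/36
row 2 ring = −(26/46)·23/36 = -13/36
totals (row 1 + row 2): sun 13/36 + 23/36 = 1, ring 13/36 + (-13/36) = 0, arm 13/36 + 0 = 13/36
asked cell (row1, ring) = 13/36

row1: w_G1=13/36 w_G3=13/36 w_R=13/36
row2: w_G1=23/36 w_G3=-13/36 w_R=0
total: w_G1=1 w_G3=0 w_R=13/36
asked value: 13/36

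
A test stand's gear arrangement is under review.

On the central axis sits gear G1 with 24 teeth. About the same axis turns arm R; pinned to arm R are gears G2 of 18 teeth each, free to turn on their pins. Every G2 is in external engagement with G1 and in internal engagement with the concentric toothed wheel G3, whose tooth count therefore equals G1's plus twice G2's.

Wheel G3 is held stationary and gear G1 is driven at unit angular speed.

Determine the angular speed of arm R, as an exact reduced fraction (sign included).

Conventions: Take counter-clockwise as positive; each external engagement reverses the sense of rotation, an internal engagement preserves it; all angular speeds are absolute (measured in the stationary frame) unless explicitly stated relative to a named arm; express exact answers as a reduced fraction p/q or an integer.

recognized (axles ride arm R): planetary set, 24/18/60 teeth
ring teeth: 24 + 2·18 = 60
24(ω_sun−ω_arm) = −60(ω_ring−ω_arm),  ω_ring = 0, ω_sun = 1
24(1−ω_arm) = −60(0−ω_arm)  ⇒  84·ω_arm = 24  ⇒  ω_arm = 2/7
exact speed ratio = 2/7

2/7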